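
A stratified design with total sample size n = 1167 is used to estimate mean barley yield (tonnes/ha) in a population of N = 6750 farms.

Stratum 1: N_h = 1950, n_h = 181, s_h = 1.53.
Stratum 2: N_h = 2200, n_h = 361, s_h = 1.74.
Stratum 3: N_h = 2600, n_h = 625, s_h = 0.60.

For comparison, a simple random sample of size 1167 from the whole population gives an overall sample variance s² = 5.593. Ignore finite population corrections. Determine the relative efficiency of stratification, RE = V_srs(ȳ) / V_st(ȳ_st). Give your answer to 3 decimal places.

V̂(ȳ_st) = Σ W_h² s_h²/n_h, with W_h = N_h/N and N = 6750:
  stratum 1: (1950/6750)²·1.53²/181 = 0.00107936
  stratum 2: (2200/6750)²·1.74²/361 = 0.0008909
  stratum 3: (2600/6750)²·0.60²/625 = 8.54598e-05
V_st = 0.00205572
V_srs = s²/n = 5.593/1167 = 0.00479263
Relative efficiency = V_srs / V_st = 0.00479263/0.00205572 = 2.3314

RE ≈ 2.331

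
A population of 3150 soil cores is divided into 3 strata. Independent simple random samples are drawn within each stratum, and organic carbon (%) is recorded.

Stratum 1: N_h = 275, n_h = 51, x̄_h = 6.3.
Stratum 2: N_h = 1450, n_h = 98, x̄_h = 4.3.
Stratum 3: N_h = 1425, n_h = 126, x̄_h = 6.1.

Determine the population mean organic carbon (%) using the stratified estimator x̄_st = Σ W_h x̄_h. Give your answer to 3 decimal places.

N = Σ N_h = 3150. Stratum weights W_h = N_h/N.
x̄_st = (275·6.3 + 1450·4.3 + 1425·6.1) / 3150 = 5.28889

x̄_st ≈ 5.289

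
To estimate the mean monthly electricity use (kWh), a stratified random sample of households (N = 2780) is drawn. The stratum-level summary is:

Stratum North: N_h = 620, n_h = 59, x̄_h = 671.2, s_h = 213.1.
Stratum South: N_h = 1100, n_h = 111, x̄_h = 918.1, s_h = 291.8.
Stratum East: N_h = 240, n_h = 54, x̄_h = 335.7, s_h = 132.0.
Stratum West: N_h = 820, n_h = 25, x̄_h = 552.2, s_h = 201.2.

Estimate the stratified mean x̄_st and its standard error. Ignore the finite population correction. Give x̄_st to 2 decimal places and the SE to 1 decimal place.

x̄_st ≈ 704.83, SE ≈ 17.4

x̄_st = Σ W_h x̄_h = (620·671.2 + 1100·918.1 + 240·335.7 + 820·552.2)/2780 = 704.82950
V̂(x̄_st) = Σ W_h² s_h²/n_h, with W_h = N_h/N and N = 2780:
  stratum North: (620/2780)²·213.1²/59 = 38.2832
  stratum South: (1100/2780)²·291.8²/111 = 120.1
  stratum East: (240/2780)²·132.0²/54 = 2.40484
  stratum West: (820/2780)²·201.2²/25 = 140.882
V̂(x̄_st) = 301.67
SE(x̄_st) = √301.67 = 17.3686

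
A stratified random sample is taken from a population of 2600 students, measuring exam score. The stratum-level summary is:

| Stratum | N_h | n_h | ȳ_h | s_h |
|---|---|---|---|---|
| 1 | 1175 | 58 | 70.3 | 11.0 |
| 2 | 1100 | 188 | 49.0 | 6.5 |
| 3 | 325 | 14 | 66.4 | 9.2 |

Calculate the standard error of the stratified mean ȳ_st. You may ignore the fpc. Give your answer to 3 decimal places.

V̂(ȳ_st) = Σ W_h² s_h²/n_h, with W_h = N_h/N and N = 2600:
  stratum 1: (1175/2600)²·11.0²/58 = 0.426075
  stratum 2: (1100/2600)²·6.5²/188 = 0.0402261
  stratum 3: (325/2600)²·9.2²/14 = 0.0944643
V̂(ȳ_st) = 0.560766
SE(ȳ_st) = √0.560766 = 0.748843

SE(ȳ_st) ≈ 0.749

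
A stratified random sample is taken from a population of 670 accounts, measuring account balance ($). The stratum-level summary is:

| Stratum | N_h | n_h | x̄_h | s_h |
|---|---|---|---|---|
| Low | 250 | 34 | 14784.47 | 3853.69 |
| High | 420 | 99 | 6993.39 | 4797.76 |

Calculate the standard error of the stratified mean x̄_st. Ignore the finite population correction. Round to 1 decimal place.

SE(x̄_st) ≈ 390.1

V̂(x̄_st) = Σ W_h² s_h²/n_h, with W_h = N_h/N and N = 670:
  stratum Low: (250/670)²·3853.69²/34 = 60814.2
  stratum High: (420/670)²·4797.76²/99 = 91367.3
V̂(x̄_st) = 152182
SE(x̄_st) = √152182 = 390.104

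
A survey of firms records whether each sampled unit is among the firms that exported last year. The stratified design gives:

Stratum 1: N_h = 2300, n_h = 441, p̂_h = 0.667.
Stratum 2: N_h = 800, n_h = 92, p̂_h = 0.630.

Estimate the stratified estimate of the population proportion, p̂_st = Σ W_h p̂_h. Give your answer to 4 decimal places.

N = 3100; stratum weights W_h = N_h/N.
p̂_st = Σ W_h p̂_h = (2300·0.667 + 800·0.630)/3100 = 0.65745

p̂_st ≈ 0.6575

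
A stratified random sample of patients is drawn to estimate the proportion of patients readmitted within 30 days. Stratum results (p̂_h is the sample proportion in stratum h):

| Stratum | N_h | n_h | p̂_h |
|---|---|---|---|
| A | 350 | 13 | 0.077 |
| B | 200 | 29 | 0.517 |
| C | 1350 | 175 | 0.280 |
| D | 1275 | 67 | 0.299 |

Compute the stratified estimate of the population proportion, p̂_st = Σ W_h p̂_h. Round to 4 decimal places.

N = 3175; stratum weights W_h = N_h/N.
p̂_st = Σ W_h p̂_h = (350·0.077 + 200·0.517 + 1350·0.280 + 1275·0.299)/3175 = 0.28018

p̂_st ≈ 0.2802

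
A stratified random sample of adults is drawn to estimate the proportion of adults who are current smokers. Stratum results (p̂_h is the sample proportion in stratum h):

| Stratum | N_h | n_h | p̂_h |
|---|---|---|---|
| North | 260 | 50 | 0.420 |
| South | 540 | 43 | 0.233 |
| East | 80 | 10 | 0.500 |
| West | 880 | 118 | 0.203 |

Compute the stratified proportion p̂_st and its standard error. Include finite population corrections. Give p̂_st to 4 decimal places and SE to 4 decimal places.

N = 1760; stratum weights W_h = N_h/N.
p̂_st = Σ W_h p̂_h = (260·0.420 + 540·0.233 + 80·0.500 + 880·0.203)/1760 = 0.25776
V̂(p̂_st) = Σ W_h² (1 − n_h/N_h) p̂_h(1−p̂_h)/(n_h−1):
  stratum North: (260/1760)²·(1 − 50/260)·0.420·0.580/49 = 8.76291e-05
  stratum South: (540/1760)²·(1 − 43/540)·0.233·0.767/42 = 0.000368661
  stratum East: (80/1760)²·(1 − 10/80)·0.500·0.500/9 = 5.02181e-05
  stratum West: (880/1760)²·(1 − 118/880)·0.203·0.797/117 = 0.000299351
V̂(p̂_st) = 0.000805859; SE = √V̂ = 0.0283877

p̂_st ≈ 0.2578, SE ≈ 0.0284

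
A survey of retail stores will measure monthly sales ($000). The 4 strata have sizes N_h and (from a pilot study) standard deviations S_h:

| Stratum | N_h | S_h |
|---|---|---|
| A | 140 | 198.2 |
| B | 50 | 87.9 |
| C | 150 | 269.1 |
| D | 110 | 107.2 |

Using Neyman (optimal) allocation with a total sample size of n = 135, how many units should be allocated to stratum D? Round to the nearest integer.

19

Neyman allocation: n_h = n · N_h S_h / Σ N_i S_i, with n = 135.
  stratum A: N_h·S_h = 140·198.2 = 27748.00
  stratum B: N_h·S_h = 50·87.9 = 4395.00
  stratum C: N_h·S_h = 150·269.1 = 40365.00
  stratum D: N_h·S_h = 110·107.2 = 11792.00
Σ N_h S_h = 84300.00
n for stratum D = 135·11792.00/84300.00 = 18.884 → 19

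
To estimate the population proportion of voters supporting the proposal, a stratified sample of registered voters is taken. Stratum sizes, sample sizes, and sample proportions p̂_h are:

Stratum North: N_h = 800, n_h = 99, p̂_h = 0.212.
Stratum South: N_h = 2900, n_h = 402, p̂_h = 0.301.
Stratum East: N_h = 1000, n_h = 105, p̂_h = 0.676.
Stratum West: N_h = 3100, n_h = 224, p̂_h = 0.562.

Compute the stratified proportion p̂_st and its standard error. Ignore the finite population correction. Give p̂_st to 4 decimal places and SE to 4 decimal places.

p̂_st ≈ 0.4437, SE ≈ 0.0173

N = 7800; stratum weights W_h = N_h/N.
p̂_st = Σ W_h p̂_h = (800·0.212 + 2900·0.301 + 1000·0.676 + 3100·0.562)/7800 = 0.44368
V̂(p̂_st) = Σ W_h² p̂_h(1−p̂_h)/(n_h−1):
  stratum North: (800/7800)²·0.212·0.788/98 = 1.79319e-05
  stratum South: (2900/7800)²·0.301·0.699/401 = 7.25281e-05
  stratum East: (1000/7800)²·0.676·0.324/104 = 3.46154e-05
  stratum West: (3100/7800)²·0.562·0.438/223 = 0.000174357
V̂(p̂_st) = 0.000299433; SE = √V̂ = 0.0173041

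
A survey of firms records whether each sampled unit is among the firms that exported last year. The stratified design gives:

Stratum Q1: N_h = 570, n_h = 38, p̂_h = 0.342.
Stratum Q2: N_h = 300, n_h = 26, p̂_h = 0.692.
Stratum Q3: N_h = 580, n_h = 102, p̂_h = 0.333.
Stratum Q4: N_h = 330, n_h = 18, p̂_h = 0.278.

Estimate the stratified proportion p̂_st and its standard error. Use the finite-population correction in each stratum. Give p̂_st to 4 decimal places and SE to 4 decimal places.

p̂_st ≈ 0.3862, SE ≈ 0.0371

N = 1780; stratum weights W_h = N_h/N.
p̂_st = Σ W_h p̂_h = (570·0.342 + 300·0.692 + 580·0.333 + 330·0.278)/1780 = 0.38619
V̂(p̂_st) = Σ W_h² (1 − n_h/N_h) p̂_h(1−p̂_h)/(n_h−1):
  stratum Q1: (570/1780)²·(1 − 38/570)·0.342·0.658/37 = 0.000582099
  stratum Q2: (300/1780)²·(1 − 26/300)·0.692·0.308/25 = 0.000221181
  stratum Q3: (580/1780)²·(1 − 102/580)·0.333·0.667/101 = 0.000192426
  stratum Q4: (330/1780)²·(1 − 18/330)·0.278·0.722/17 = 0.000383673
V̂(p̂_st) = 0.00137938; SE = √V̂ = 0.03714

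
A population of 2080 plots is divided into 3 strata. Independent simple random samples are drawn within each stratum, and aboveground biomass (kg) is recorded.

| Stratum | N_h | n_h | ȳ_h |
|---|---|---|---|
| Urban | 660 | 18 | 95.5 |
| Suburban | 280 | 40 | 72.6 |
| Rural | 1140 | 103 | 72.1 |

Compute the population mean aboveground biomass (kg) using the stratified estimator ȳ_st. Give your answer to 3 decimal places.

N = Σ N_h = 2080. Stratum weights W_h = N_h/N.
ȳ_st = (660·95.5 + 280·72.6 + 1140·72.1) / 2080 = 79.59231

ȳ_st ≈ 79.592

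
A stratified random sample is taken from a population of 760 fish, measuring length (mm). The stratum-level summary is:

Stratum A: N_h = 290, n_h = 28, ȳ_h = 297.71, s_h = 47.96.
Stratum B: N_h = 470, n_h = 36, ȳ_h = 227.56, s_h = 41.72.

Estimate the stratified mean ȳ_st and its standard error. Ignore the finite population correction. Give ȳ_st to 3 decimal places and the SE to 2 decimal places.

ȳ_st = Σ W_h ȳ_h = (290·297.71 + 470·227.56)/760 = 254.32776
V̂(ȳ_st) = Σ W_h² s_h²/n_h, with W_h = N_h/N and N = 760:
  stratum A: (290/760)²·47.96²/28 = 11.961
  stratum B: (470/760)²·41.72²/36 = 18.4908
V̂(ȳ_st) = 30.4518
SE(ȳ_st) = √30.4518 = 5.51831

ȳ_st ≈ 254.328, SE ≈ 5.52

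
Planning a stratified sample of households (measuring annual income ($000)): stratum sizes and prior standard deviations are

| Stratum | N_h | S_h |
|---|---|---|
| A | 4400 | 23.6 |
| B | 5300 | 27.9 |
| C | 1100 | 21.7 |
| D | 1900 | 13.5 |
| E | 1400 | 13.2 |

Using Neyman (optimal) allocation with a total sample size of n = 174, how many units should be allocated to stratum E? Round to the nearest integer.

10

Neyman allocation: n_h = n · N_h S_h / Σ N_i S_i, with n = 174.
  stratum A: N_h·S_h = 4400·23.6 = 103840.00
  stratum B: N_h·S_h = 5300·27.9 = 147870.00
  stratum C: N_h·S_h = 1100·21.7 = 23870.00
  stratum D: N_h·S_h = 1900·13.5 = 25650.00
  stratum E: N_h·S_h = 1400·13.2 = 18480.00
Σ N_h S_h = 319710.00
n for stratum E = 174·18480.00/319710.00 = 10.058 → 10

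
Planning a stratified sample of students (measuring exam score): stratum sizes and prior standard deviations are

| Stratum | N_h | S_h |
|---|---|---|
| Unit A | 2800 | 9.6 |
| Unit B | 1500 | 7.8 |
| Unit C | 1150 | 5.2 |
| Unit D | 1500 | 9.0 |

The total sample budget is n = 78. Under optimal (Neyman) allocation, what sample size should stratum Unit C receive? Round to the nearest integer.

8

Neyman allocation: n_h = n · N_h S_h / Σ N_i S_i, with n = 78.
  stratum Unit A: N_h·S_h = 2800·9.6 = 26880.00
  stratum Unit B: N_h·S_h = 1500·7.8 = 11700.00
  stratum Unit C: N_h·S_h = 1150·5.2 = 5980.00
  stratum Unit D: N_h·S_h = 1500·9.0 = 13500.00
Σ N_h S_h = 58060.00
n for stratum Unit C = 78·5980.00/58060.00 = 8.034 → 8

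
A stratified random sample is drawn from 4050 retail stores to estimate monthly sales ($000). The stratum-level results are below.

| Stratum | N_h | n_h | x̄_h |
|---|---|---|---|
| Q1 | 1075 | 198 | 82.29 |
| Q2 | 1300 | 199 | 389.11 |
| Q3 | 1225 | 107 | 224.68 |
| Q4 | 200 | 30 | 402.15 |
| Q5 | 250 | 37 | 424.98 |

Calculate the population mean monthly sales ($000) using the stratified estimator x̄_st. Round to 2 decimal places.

N = Σ N_h = 4050. Stratum weights W_h = N_h/N.
x̄_st = (1075·82.29 + 1300·389.11 + 1225·224.68 + 200·402.15 + 250·424.98) / 4050 = 260.7933

x̄_st ≈ 260.79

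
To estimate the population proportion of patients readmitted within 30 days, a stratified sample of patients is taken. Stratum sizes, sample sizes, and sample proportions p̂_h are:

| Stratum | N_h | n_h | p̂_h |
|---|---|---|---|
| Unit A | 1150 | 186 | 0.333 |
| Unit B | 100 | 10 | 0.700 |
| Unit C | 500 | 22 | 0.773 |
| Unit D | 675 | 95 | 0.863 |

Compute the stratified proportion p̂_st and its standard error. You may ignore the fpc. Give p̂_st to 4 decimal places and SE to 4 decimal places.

N = 2425; stratum weights W_h = N_h/N.
p̂_st = Σ W_h p̂_h = (1150·0.333 + 100·0.700 + 500·0.773 + 675·0.863)/2425 = 0.58638
V̂(p̂_st) = Σ W_h² p̂_h(1−p̂_h)/(n_h−1):
  stratum Unit A: (1150/2425)²·0.333·0.667/185 = 0.000270004
  stratum Unit B: (100/2425)²·0.700·0.300/9 = 3.96783e-05
  stratum Unit C: (500/2425)²·0.773·0.227/21 = 0.000355224
  stratum Unit D: (675/2425)²·0.863·0.137/94 = 9.74513e-05
V̂(p̂_st) = 0.000762358; SE = √V̂ = 0.0276108

p̂_st ≈ 0.5864, SE ≈ 0.0276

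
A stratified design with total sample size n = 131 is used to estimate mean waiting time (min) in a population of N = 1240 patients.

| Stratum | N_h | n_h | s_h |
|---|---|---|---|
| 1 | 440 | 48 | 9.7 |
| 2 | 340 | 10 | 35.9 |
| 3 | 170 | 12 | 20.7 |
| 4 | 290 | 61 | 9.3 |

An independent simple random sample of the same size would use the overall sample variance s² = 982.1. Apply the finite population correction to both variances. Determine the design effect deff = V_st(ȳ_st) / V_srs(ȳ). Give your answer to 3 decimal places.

V̂(ȳ_st) = Σ W_h² (1 − n_h/N_h) s_h²/n_h, with W_h = N_h/N and N = 1240:
  stratum 1: (440/1240)²·(1 − 48/440)·9.7²/48 = 0.219886
  stratum 2: (340/1240)²·(1 − 10/340)·35.9²/10 = 9.40456
  stratum 3: (170/1240)²·(1 − 12/170)·20.7²/12 = 0.623767
  stratum 4: (290/1240)²·(1 − 61/290)·9.3²/61 = 0.0612387
V_st = 10.3094
V_srs = (1 − 131/1240)·982.1/131 = 6.70493
deff = V_st / V_srs = 10.3094/6.70493 = 1.5376

deff ≈ 1.538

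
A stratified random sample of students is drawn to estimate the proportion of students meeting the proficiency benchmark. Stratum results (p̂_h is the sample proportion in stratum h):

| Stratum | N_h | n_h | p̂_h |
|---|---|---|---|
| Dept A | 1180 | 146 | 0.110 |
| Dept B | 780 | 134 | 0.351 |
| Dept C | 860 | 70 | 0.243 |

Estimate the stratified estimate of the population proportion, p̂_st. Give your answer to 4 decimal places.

p̂_st ≈ 0.2172

N = 2820; stratum weights W_h = N_h/N.
p̂_st = Σ W_h p̂_h = (1180·0.110 + 780·0.351 + 860·0.243)/2820 = 0.21722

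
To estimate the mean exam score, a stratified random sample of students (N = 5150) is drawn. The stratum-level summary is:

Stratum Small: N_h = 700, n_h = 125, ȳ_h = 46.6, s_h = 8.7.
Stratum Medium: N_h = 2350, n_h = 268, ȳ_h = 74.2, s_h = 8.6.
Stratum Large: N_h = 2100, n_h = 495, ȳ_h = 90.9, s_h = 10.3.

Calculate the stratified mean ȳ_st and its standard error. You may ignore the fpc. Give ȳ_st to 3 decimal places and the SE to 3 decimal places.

ȳ_st = Σ W_h ȳ_h = (700·46.6 + 2350·74.2 + 2100·90.9)/5150 = 77.25825
V̂(ȳ_st) = Σ W_h² s_h²/n_h, with W_h = N_h/N and N = 5150:
  stratum Small: (700/5150)²·8.7²/125 = 0.0111869
  stratum Medium: (2350/5150)²·8.6²/268 = 0.0574623
  stratum Large: (2100/5150)²·10.3²/495 = 0.0356364
V̂(ȳ_st) = 0.104286
SE(ȳ_st) = √0.104286 = 0.322933

ȳ_st ≈ 77.258, SE ≈ 0.323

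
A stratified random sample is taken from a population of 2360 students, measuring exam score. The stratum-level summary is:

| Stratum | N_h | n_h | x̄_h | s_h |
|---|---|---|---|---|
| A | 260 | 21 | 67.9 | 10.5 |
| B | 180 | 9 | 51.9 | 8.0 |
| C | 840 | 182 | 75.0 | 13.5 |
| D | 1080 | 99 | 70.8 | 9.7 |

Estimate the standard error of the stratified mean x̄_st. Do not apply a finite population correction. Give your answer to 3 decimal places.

SE(x̄_st) ≈ 0.656

V̂(x̄_st) = Σ W_h² s_h²/n_h, with W_h = N_h/N and N = 2360:
  stratum A: (260/2360)²·10.5²/21 = 0.0637209
  stratum B: (180/2360)²·8.0²/9 = 0.0413674
  stratum C: (840/2360)²·13.5²/182 = 0.126862
  stratum D: (1080/2360)²·9.7²/99 = 0.199036
V̂(x̄_st) = 0.430986
SE(x̄_st) = √0.430986 = 0.656495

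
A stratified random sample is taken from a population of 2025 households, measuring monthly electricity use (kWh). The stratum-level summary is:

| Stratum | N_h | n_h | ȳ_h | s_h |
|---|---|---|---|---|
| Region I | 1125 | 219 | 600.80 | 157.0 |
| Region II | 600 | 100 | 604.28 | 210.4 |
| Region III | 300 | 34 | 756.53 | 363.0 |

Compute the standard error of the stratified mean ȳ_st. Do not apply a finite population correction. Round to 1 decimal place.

SE(ȳ_st) ≈ 12.6

V̂(ȳ_st) = Σ W_h² s_h²/n_h, with W_h = N_h/N and N = 2025:
  stratum Region I: (1125/2025)²·157.0²/219 = 34.7384
  stratum Region II: (600/2025)²·210.4²/100 = 38.8637
  stratum Region III: (300/2025)²·363.0²/34 = 85.0603
V̂(ȳ_st) = 158.662
SE(ȳ_st) = √158.662 = 12.5961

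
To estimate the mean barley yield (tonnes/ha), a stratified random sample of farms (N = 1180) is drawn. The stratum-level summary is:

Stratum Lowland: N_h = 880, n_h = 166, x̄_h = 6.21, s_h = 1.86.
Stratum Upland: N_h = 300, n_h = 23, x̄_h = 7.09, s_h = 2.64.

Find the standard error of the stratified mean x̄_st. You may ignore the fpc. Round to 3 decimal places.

SE(x̄_st) ≈ 0.177

V̂(x̄_st) = Σ W_h² s_h²/n_h, with W_h = N_h/N and N = 1180:
  stratum Lowland: (880/1180)²·1.86²/166 = 0.011591
  stratum Upland: (300/1180)²·2.64²/23 = 0.0195866
V̂(x̄_st) = 0.0311775
SE(x̄_st) = √0.0311775 = 0.176572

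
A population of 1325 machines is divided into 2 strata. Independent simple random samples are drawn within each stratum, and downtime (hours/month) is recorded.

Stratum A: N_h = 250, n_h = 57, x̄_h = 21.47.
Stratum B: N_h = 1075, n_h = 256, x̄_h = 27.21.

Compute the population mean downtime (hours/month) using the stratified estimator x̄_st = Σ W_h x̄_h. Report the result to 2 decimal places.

x̄_st ≈ 26.13

N = Σ N_h = 1325. Stratum weights W_h = N_h/N.
x̄_st = (250·21.47 + 1075·27.21) / 1325 = 26.1270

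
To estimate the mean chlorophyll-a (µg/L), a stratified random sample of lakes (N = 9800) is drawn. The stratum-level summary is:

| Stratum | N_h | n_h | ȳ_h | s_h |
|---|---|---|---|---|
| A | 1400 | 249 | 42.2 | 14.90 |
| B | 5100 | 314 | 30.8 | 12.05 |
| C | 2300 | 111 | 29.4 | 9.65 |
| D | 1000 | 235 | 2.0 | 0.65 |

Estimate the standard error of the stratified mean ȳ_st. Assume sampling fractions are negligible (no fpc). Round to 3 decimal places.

SE(ȳ_st) ≈ 0.436

V̂(ȳ_st) = Σ W_h² s_h²/n_h, with W_h = N_h/N and N = 9800:
  stratum A: (1400/9800)²·14.90²/249 = 0.018196
  stratum B: (5100/9800)²·12.05²/314 = 0.125237
  stratum C: (2300/9800)²·9.65²/111 = 0.0462099
  stratum D: (1000/9800)²·0.65²/235 = 1.872e-05
V̂(ȳ_st) = 0.189662
SE(ȳ_st) = √0.189662 = 0.435502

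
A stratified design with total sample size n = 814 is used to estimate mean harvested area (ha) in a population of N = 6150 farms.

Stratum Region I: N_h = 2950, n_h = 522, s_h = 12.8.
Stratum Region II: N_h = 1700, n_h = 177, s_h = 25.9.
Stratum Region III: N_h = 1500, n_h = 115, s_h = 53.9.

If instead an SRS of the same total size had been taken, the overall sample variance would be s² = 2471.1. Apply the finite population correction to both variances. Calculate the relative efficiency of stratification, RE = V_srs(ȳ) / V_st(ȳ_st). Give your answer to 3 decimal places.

V̂(ȳ_st) = Σ W_h² (1 − n_h/N_h) s_h²/n_h, with W_h = N_h/N and N = 6150:
  stratum Region I: (2950/6150)²·(1 − 522/2950)·12.8²/522 = 0.0594388
  stratum Region II: (1700/6150)²·(1 − 177/1700)·25.9²/177 = 0.259433
  stratum Region III: (1500/6150)²·(1 − 115/1500)·53.9²/115 = 1.38762
V_st = 1.70649
V_srs = (1 − 814/6150)·2471.1/814 = 2.63394
Relative efficiency = V_srs / V_st = 2.63394/1.70649 = 1.5435

RE ≈ 1.543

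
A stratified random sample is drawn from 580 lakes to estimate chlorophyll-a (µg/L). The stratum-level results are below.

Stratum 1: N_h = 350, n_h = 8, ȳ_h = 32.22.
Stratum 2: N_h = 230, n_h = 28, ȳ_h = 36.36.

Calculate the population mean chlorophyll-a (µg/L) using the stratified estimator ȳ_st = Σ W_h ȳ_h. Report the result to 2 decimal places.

N = Σ N_h = 580. Stratum weights W_h = N_h/N.
ȳ_st = (350·32.22 + 230·36.36) / 580 = 33.8617

ȳ_st ≈ 33.86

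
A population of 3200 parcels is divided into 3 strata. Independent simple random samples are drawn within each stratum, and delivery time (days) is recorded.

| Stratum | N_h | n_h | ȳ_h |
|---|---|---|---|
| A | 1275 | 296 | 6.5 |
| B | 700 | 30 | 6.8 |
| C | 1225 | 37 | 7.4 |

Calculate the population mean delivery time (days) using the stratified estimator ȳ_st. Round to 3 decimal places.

ȳ_st ≈ 6.910

N = Σ N_h = 3200. Stratum weights W_h = N_h/N.
ȳ_st = (1275·6.5 + 700·6.8 + 1225·7.4) / 3200 = 6.91016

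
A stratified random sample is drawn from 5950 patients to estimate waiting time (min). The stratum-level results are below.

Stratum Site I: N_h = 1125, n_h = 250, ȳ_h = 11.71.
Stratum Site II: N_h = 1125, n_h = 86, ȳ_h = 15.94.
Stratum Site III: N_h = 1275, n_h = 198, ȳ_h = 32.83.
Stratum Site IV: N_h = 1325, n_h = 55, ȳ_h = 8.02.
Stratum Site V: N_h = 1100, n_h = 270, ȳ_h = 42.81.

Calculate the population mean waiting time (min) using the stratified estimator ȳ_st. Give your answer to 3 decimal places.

N = Σ N_h = 5950. Stratum weights W_h = N_h/N.
ȳ_st = (1125·11.71 + 1125·15.94 + 1275·32.83 + 1325·8.02 + 1100·42.81) / 5950 = 21.96336

ȳ_st ≈ 21.963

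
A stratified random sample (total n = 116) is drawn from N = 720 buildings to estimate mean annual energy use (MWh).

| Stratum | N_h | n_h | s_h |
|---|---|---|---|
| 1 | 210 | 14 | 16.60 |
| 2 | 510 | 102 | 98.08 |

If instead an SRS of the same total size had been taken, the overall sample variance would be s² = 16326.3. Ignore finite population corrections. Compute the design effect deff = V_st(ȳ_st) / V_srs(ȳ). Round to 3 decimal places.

deff ≈ 0.348

V̂(ȳ_st) = Σ W_h² s_h²/n_h, with W_h = N_h/N and N = 720:
  stratum 1: (210/720)²·16.60²/14 = 1.67441
  stratum 2: (510/720)²·98.08²/102 = 47.3191
V_st = 48.9935
V_srs = s²/n = 16326.3/116 = 140.744
deff = V_st / V_srs = 48.9935/140.744 = 0.3481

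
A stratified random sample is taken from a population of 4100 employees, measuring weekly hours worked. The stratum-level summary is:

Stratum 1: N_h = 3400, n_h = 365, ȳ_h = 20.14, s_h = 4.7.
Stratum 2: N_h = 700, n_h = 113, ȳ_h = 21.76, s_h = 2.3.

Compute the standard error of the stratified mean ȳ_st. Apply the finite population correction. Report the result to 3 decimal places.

SE(ȳ_st) ≈ 0.196

V̂(ȳ_st) = Σ W_h² (1 − n_h/N_h) s_h²/n_h, with W_h = N_h/N and N = 4100:
  stratum 1: (3400/4100)²·(1 − 365/3400)·4.7²/365 = 0.0371512
  stratum 2: (700/4100)²·(1 − 113/700)·2.3²/113 = 0.00114432
V̂(ȳ_st) = 0.0382955
SE(ȳ_st) = √0.0382955 = 0.195692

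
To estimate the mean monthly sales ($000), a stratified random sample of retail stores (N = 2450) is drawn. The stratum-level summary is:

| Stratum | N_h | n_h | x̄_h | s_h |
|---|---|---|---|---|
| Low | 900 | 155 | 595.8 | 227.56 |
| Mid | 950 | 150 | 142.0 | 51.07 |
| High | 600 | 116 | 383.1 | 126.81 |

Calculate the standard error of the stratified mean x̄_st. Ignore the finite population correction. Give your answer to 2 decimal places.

V̂(x̄_st) = Σ W_h² s_h²/n_h, with W_h = N_h/N and N = 2450:
  stratum Low: (900/2450)²·227.56²/155 = 45.083
  stratum Mid: (950/2450)²·51.07²/150 = 2.6143
  stratum High: (600/2450)²·126.81²/116 = 8.31418
V̂(x̄_st) = 56.0115
SE(x̄_st) = √56.0115 = 7.48408

SE(x̄_st) ≈ 7.48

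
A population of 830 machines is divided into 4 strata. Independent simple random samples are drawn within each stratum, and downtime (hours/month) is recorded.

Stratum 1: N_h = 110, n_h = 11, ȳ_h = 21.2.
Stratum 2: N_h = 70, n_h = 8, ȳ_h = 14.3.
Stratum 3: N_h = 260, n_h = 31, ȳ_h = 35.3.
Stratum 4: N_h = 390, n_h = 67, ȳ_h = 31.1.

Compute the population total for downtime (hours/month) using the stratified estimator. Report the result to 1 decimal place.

τ̂_st = Σ N_h ȳ_h = 110·21.2 + 70·14.3 + 260·35.3 + 390·31.1 = 24640.0

τ̂_st ≈ 24640.0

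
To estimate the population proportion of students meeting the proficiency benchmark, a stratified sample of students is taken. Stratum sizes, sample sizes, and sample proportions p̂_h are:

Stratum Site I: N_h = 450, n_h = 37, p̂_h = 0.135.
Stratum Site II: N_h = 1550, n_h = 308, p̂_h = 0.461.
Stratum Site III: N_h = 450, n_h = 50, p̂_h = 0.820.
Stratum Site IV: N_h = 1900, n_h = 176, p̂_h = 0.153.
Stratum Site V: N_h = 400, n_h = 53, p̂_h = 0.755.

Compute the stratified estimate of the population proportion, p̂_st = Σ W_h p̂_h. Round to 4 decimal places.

N = 4750; stratum weights W_h = N_h/N.
p̂_st = Σ W_h p̂_h = (450·0.135 + 1550·0.461 + 450·0.820 + 1900·0.153 + 400·0.755)/4750 = 0.36568

p̂_st ≈ 0.3657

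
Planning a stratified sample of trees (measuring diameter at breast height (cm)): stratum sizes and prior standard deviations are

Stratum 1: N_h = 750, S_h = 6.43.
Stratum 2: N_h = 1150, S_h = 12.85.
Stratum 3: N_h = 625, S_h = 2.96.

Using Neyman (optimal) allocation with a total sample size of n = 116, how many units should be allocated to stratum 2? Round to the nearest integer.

Neyman allocation: n_h = n · N_h S_h / Σ N_i S_i, with n = 116.
  stratum 1: N_h·S_h = 750·6.43 = 4822.50
  stratum 2: N_h·S_h = 1150·12.85 = 14777.50
  stratum 3: N_h·S_h = 625·2.96 = 1850.00
Σ N_h S_h = 21450.00
n for stratum 2 = 116·14777.50/21450.00 = 79.916 → 80

80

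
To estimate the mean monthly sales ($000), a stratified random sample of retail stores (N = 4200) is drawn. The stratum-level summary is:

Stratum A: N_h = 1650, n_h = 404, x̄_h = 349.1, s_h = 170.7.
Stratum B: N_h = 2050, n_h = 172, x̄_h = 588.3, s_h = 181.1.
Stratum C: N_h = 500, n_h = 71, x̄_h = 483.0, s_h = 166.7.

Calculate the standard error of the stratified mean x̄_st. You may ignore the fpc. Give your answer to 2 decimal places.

V̂(x̄_st) = Σ W_h² s_h²/n_h, with W_h = N_h/N and N = 4200:
  stratum A: (1650/4200)²·170.7²/404 = 11.1315
  stratum B: (2050/4200)²·181.1²/172 = 45.4274
  stratum C: (500/4200)²·166.7²/71 = 5.54695
V̂(x̄_st) = 62.1059
SE(x̄_st) = √62.1059 = 7.88073

SE(x̄_st) ≈ 7.88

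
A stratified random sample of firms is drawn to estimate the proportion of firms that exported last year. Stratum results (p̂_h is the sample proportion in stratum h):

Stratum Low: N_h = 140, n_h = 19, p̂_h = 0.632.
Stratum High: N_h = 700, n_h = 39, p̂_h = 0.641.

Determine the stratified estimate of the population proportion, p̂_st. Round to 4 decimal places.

p̂_st ≈ 0.6395

N = 840; stratum weights W_h = N_h/N.
p̂_st = Σ W_h p̂_h = (140·0.632 + 700·0.641)/840 = 0.63950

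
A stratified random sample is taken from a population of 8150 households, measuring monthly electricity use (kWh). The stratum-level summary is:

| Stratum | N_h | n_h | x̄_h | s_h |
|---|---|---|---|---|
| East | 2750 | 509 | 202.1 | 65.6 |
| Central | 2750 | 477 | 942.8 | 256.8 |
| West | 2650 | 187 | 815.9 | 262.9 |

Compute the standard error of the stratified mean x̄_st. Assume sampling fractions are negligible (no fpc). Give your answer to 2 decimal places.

SE(x̄_st) ≈ 7.47

V̂(x̄_st) = Σ W_h² s_h²/n_h, with W_h = N_h/N and N = 8150:
  stratum East: (2750/8150)²·65.6²/509 = 0.962587
  stratum Central: (2750/8150)²·256.8²/477 = 15.7406
  stratum West: (2650/8150)²·262.9²/187 = 39.0765
V̂(x̄_st) = 55.7797
SE(x̄_st) = √55.7797 = 7.46858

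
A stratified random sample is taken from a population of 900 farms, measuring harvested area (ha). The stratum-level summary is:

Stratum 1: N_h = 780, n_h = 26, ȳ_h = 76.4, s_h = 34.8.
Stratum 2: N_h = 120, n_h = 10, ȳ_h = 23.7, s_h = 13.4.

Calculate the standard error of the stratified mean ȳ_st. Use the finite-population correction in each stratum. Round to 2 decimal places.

V̂(ȳ_st) = Σ W_h² (1 − n_h/N_h) s_h²/n_h, with W_h = N_h/N and N = 900:
  stratum 1: (780/900)²·(1 − 26/780)·34.8²/26 = 33.8194
  stratum 2: (120/900)²·(1 − 10/120)·13.4²/10 = 0.292616
V̂(ȳ_st) = 34.112
SE(ȳ_st) = √34.112 = 5.84055

SE(ȳ_st) ≈ 5.84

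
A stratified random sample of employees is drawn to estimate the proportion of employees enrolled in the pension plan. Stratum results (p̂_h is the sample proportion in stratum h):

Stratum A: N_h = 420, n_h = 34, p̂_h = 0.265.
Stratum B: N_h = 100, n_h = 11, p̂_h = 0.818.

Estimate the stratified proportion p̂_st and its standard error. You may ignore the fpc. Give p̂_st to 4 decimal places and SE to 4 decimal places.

N = 520; stratum weights W_h = N_h/N.
p̂_st = Σ W_h p̂_h = (420·0.265 + 100·0.818)/520 = 0.37135
V̂(p̂_st) = Σ W_h² p̂_h(1−p̂_h)/(n_h−1):
  stratum A: (420/520)²·0.265·0.735/33 = 0.00385045
  stratum B: (100/520)²·0.818·0.182/10 = 0.000550577
V̂(p̂_st) = 0.00440102; SE = √V̂ = 0.0663402

p̂_st ≈ 0.3713, SE ≈ 0.0663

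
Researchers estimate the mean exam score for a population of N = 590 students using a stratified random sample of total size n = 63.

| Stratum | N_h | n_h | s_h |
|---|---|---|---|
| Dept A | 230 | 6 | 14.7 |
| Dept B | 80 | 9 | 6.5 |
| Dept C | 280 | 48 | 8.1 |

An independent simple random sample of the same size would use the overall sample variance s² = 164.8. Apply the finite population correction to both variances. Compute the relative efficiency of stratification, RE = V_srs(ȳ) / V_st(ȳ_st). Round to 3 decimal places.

RE ≈ 0.413

V̂(ȳ_st) = Σ W_h² (1 − n_h/N_h) s_h²/n_h, with W_h = N_h/N and N = 590:
  stratum Dept A: (230/590)²·(1 − 6/230)·14.7²/6 = 5.33034
  stratum Dept B: (80/590)²·(1 − 9/80)·6.5²/9 = 0.0766
  stratum Dept C: (280/590)²·(1 − 48/280)·8.1²/48 = 0.255077
V_st = 5.66202
V_srs = (1 − 63/590)·164.8/63 = 2.33655
Relative efficiency = V_srs / V_st = 2.33655/5.66202 = 0.4127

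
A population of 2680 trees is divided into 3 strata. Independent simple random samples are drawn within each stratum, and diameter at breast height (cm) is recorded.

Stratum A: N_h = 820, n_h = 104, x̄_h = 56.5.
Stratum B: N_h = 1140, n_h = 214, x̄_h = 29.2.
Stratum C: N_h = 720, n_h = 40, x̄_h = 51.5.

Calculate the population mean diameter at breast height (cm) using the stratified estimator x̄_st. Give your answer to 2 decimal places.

x̄_st ≈ 43.54

N = Σ N_h = 2680. Stratum weights W_h = N_h/N.
x̄_st = (820·56.5 + 1140·29.2 + 720·51.5) / 2680 = 43.5440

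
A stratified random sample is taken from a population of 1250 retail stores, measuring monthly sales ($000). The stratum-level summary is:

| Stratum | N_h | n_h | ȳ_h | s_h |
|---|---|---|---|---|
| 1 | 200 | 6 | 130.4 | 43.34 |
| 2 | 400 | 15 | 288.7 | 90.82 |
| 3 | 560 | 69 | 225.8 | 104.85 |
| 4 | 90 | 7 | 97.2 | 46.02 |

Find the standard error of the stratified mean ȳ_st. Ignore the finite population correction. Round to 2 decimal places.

SE(ȳ_st) ≈ 9.89

V̂(ȳ_st) = Σ W_h² s_h²/n_h, with W_h = N_h/N and N = 1250:
  stratum 1: (200/1250)²·43.34²/6 = 8.01432
  stratum 2: (400/1250)²·90.82²/15 = 56.3082
  stratum 3: (560/1250)²·104.85²/69 = 31.9774
  stratum 4: (90/1250)²·46.02²/7 = 1.56841
V̂(ȳ_st) = 97.8684
SE(ȳ_st) = √97.8684 = 9.89285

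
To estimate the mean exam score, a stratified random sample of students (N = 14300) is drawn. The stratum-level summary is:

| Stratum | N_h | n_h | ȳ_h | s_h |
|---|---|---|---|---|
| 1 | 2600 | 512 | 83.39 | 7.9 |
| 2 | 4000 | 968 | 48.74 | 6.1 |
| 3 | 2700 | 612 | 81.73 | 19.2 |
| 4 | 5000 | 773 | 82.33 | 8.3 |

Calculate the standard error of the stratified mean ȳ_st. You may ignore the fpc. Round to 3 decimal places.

SE(ȳ_st) ≈ 0.199

V̂(ȳ_st) = Σ W_h² s_h²/n_h, with W_h = N_h/N and N = 14300:
  stratum 1: (2600/14300)²·7.9²/512 = 0.00402957
  stratum 2: (4000/14300)²·6.1²/968 = 0.00300768
  stratum 3: (2700/14300)²·19.2²/612 = 0.0214737
  stratum 4: (5000/14300)²·8.3²/773 = 0.0108954
V̂(ȳ_st) = 0.0394064
SE(ȳ_st) = √0.0394064 = 0.19851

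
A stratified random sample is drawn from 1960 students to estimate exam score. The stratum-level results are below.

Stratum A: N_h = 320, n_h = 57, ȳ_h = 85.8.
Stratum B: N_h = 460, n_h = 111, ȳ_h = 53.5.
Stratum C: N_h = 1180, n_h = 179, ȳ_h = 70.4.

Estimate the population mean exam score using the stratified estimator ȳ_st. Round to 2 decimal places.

N = Σ N_h = 1960. Stratum weights W_h = N_h/N.
ȳ_st = (320·85.8 + 460·53.5 + 1180·70.4) / 1960 = 68.9480

ȳ_st ≈ 68.95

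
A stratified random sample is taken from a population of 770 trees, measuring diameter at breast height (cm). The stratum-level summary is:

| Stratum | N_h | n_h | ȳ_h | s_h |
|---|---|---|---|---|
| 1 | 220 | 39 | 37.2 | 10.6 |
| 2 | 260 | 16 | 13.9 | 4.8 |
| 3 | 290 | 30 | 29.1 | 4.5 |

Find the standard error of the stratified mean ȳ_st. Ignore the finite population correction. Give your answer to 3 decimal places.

SE(ȳ_st) ≈ 0.704

V̂(ȳ_st) = Σ W_h² s_h²/n_h, with W_h = N_h/N and N = 770:
  stratum 1: (220/770)²·10.6²/39 = 0.235186
  stratum 2: (260/770)²·4.8²/16 = 0.164183
  stratum 3: (290/770)²·4.5²/30 = 0.0957455
V̂(ȳ_st) = 0.495114
SE(ȳ_st) = √0.495114 = 0.703643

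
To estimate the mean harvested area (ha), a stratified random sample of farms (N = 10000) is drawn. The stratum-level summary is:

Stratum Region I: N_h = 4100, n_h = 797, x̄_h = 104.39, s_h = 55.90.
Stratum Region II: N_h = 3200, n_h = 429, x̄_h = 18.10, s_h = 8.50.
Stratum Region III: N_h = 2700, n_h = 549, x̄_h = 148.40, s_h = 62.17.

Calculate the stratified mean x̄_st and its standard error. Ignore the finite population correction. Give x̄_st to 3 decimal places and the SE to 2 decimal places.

x̄_st = Σ W_h x̄_h = (4100·104.39 + 3200·18.10 + 2700·148.40)/10000 = 88.65990
V̂(x̄_st) = Σ W_h² s_h²/n_h, with W_h = N_h/N and N = 10000:
  stratum Region I: (4100/10000)²·55.90²/797 = 0.659072
  stratum Region II: (3200/10000)²·8.50²/429 = 0.0172457
  stratum Region III: (2700/10000)²·62.17²/549 = 0.513236
V̂(x̄_st) = 1.18955
SE(x̄_st) = √1.18955 = 1.09067

x̄_st ≈ 88.660, SE ≈ 1.09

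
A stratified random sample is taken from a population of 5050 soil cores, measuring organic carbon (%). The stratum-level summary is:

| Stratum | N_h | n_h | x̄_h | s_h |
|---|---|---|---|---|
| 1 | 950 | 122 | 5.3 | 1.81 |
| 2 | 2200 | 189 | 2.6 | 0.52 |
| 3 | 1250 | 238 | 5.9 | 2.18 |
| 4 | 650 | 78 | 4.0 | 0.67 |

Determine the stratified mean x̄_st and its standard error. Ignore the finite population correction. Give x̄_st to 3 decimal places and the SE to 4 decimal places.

x̄_st ≈ 4.105, SE ≈ 0.0504

x̄_st = Σ W_h x̄_h = (950·5.3 + 2200·2.6 + 1250·5.9 + 650·4.0)/5050 = 4.10495
V̂(x̄_st) = Σ W_h² s_h²/n_h, with W_h = N_h/N and N = 5050:
  stratum 1: (950/5050)²·1.81²/122 = 0.000950302
  stratum 2: (2200/5050)²·0.52²/189 = 0.000271524
  stratum 3: (1250/5050)²·2.18²/238 = 0.00122341
  stratum 4: (650/5050)²·0.67²/78 = 9.53452e-05
V̂(x̄_st) = 0.00254058
SE(x̄_st) = √0.00254058 = 0.0504042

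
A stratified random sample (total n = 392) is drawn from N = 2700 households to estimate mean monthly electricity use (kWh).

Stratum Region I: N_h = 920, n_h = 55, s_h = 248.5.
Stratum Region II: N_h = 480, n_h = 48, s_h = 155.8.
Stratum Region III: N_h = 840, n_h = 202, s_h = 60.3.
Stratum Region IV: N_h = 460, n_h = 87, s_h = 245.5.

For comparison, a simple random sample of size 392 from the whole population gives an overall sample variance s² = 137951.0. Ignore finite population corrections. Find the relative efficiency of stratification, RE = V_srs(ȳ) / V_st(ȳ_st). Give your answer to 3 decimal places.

V̂(ȳ_st) = Σ W_h² s_h²/n_h, with W_h = N_h/N and N = 2700:
  stratum Region I: (920/2700)²·248.5²/55 = 130.358
  stratum Region II: (480/2700)²·155.8²/48 = 15.9826
  stratum Region III: (840/2700)²·60.3²/202 = 1.74227
  stratum Region IV: (460/2700)²·245.5²/87 = 20.1081
V_st = 168.191
V_srs = s²/n = 137951.0/392 = 351.916
Relative efficiency = V_srs / V_st = 351.916/168.191 = 2.0924

RE ≈ 2.092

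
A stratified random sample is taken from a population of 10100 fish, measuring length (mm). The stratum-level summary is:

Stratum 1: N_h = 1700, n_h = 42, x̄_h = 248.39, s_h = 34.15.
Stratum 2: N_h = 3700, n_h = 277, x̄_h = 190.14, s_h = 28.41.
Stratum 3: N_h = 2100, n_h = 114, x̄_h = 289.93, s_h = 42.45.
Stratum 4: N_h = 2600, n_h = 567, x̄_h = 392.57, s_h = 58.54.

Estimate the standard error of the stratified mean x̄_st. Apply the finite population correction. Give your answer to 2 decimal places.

SE(x̄_st) ≈ 1.45

V̂(x̄_st) = Σ W_h² (1 − n_h/N_h) s_h²/n_h, with W_h = N_h/N and N = 10100:
  stratum 1: (1700/10100)²·(1 − 42/1700)·34.15²/42 = 0.767225
  stratum 2: (3700/10100)²·(1 − 277/3700)·28.41²/277 = 0.361767
  stratum 3: (2100/10100)²·(1 − 114/2100)·42.45²/114 = 0.646259
  stratum 4: (2600/10100)²·(1 − 567/2600)·58.54²/567 = 0.313177
V̂(x̄_st) = 2.08843
SE(x̄_st) = √2.08843 = 1.44514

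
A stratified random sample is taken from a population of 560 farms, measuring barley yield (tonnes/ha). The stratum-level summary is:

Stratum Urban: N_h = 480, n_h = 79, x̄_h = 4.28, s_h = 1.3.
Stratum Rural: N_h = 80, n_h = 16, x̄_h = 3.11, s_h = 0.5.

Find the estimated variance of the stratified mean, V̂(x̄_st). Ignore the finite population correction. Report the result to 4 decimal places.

V̂(x̄_st) ≈ 0.0160

V̂(x̄_st) = Σ W_h² s_h²/n_h, with W_h = N_h/N and N = 560:
  stratum Urban: (480/560)²·1.3²/79 = 0.0157169
  stratum Rural: (80/560)²·0.5²/16 = 0.000318878
V̂(x̄_st) = 0.0160357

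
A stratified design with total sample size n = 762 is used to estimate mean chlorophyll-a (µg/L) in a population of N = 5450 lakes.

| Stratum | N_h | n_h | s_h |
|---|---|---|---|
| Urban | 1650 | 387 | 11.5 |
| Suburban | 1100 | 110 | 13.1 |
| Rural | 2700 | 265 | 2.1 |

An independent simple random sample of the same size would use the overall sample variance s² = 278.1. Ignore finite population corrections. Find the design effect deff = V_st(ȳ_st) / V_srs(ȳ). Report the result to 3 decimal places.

V̂(ȳ_st) = Σ W_h² s_h²/n_h, with W_h = N_h/N and N = 5450:
  stratum Urban: (1650/5450)²·11.5²/387 = 0.0313227
  stratum Suburban: (1100/5450)²·13.1²/110 = 0.0635539
  stratum Rural: (2700/5450)²·2.1²/265 = 0.00408439
V_st = 0.098961
V_srs = s²/n = 278.1/762 = 0.364961
deff = V_st / V_srs = 0.098961/0.364961 = 0.2712

deff ≈ 0.271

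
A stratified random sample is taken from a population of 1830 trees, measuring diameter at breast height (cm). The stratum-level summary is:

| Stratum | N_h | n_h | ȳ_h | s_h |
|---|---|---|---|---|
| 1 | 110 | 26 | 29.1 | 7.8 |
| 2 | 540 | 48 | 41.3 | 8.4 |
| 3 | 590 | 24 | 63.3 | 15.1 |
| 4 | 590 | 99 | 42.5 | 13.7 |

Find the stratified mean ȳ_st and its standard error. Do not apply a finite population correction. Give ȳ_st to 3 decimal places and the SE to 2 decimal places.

ȳ_st = Σ W_h ȳ_h = (110·29.1 + 540·41.3 + 590·63.3 + 590·42.5)/1830 = 48.04645
V̂(ȳ_st) = Σ W_h² s_h²/n_h, with W_h = N_h/N and N = 1830:
  stratum 1: (110/1830)²·7.8²/26 = 0.00845472
  stratum 2: (540/1830)²·8.4²/48 = 0.127998
  stratum 3: (590/1830)²·15.1²/24 = 0.987517
  stratum 4: (590/1830)²·13.7²/99 = 0.197064
V̂(ȳ_st) = 1.32103
SE(ȳ_st) = √1.32103 = 1.14936

ȳ_st ≈ 48.046, SE ≈ 1.15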